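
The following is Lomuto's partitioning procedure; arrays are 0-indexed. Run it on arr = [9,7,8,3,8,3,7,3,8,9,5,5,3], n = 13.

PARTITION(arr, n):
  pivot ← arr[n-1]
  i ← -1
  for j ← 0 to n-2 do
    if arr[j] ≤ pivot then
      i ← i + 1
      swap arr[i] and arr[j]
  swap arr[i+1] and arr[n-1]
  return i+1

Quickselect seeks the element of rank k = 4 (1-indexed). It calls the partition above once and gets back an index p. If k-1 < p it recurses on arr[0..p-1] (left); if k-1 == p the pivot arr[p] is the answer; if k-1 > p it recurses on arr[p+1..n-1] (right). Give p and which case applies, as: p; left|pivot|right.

3; pivot

pivot = arr[12] = 3; i = -1
j=0: arr[0]=9 > 3 → no swap
j=1: arr[1]=7 > 3 → no swap
j=2: arr[2]=8 > 3 → no swap
j=3: arr[3]=3 ≤ 3 → i=0, swap arr[0],arr[3] → [3,7,8,9,8,3,7,3,8,9,5,5,3]
j=4: arr[4]=8 > 3 → no swap
j=5: arr[5]=3 ≤ 3 → i=1, swap arr[1],arr[5] → [3,3,8,9,8,7,7,3,8,9,5,5,3]
j=6: arr[6]=7 > 3 → no swap
j=7: arr[7]=3 ≤ 3 → i=2, swap arr[2],arr[7] → [3,3,3,9,8,7,7,8,8,9,5,5,3]
j=8: arr[8]=8 > 3 → no swap
j=9: arr[9]=9 > 3 → no swap
j=10: arr[10]=5 > 3 → no swap
j=11: arr[11]=5 > 3 → no swap
final swap arr[3],arr[12] → [3,3,3,3,8,7,7,8,8,9,5,5,9]; return 3
p = 3; k-1 = 3 == 3 ⇒ pivot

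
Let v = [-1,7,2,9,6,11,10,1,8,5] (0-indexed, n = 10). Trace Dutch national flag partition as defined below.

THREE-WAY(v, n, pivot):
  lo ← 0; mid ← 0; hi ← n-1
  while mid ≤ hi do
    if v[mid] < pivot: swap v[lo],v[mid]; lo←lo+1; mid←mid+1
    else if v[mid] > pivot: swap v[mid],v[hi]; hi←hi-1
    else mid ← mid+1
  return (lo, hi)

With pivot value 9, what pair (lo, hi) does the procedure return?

(7, 7)

lo=0 mid=0 hi=9
-1<9: swap(0,0), lo=1 mid=1 ⇒ [-1,7,2,9,6,11,10,1,8,5]
7<9: swap(1,1), lo=2 mid=2 ⇒ [-1,7,2,9,6,11,10,1,8,5]
2<9: swap(2,2), lo=3 mid=3 ⇒ [-1,7,2,9,6,11,10,1,8,5]
9=9: mid=4
6<9: swap(3,4), lo=4 mid=5 ⇒ [-1,7,2,6,9,11,10,1,8,5]
11>9: swap(5,9), hi=8 ⇒ [-1,7,2,6,9,5,10,1,8,11]
5<9: swap(4,5), lo=5 mid=6 ⇒ [-1,7,2,6,5,9,10,1,8,11]
10>9: swap(6,8), hi=7 ⇒ [-1,7,2,6,5,9,8,1,10,11]
8<9: swap(5,6), lo=6 mid=7 ⇒ [-1,7,2,6,5,8,9,1,10,11]
1<9: swap(6,7), lo=7 mid=8 ⇒ [-1,7,2,6,5,8,1,9,10,11]
done. lo=7 hi=7; v=[-1,7,2,6,5,8,1,9,10,11]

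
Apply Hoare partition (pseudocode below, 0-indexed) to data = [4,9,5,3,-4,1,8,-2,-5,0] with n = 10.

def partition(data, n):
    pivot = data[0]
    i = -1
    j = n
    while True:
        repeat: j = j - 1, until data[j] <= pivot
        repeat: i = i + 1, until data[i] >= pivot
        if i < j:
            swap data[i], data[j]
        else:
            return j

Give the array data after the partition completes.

[0,-5,-2,3,-4,1,8,5,9,4]

pivot = data[0] = 4; i = -1, j = 10
j→9 (data[9]=0≤4), i→0 (data[0]=4≥4); i<j, swap → [0,9,5,3,-4,1,8,-2,-5,4]
j→8 (data[8]=-5≤4), i→1 (data[1]=9≥4); i<j, swap → [0,-5,5,3,-4,1,8,-2,9,4]
j→7 (data[7]=-2≤4), i→2 (data[2]=5≥4); i<j, swap → [0,-5,-2,3,-4,1,8,5,9,4]
j→5, i→6; i≥j, return j=5. data = [0,-5,-2,3,-4,1,8,5,9,4]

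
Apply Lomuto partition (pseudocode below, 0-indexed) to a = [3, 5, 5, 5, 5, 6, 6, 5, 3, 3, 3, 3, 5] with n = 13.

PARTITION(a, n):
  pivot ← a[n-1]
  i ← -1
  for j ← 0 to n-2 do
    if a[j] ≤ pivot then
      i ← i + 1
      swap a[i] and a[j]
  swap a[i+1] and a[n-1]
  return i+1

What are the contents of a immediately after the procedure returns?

[3, 5, 5, 5, 5, 5, 3, 3, 3, 3, 5, 6, 6]

pivot = a[12] = 5; i = -1
j=0: a[0]=3 ≤ 5 → i=0, swap a[0],a[0] (no change) → [3, 5, 5, 5, 5, 6, 6, 5, 3, 3, 3, 3, 5]
j=1: a[1]=5 ≤ 5 → i=1, swap a[1],a[1] (no change) → [3, 5, 5, 5, 5, 6, 6, 5, 3, 3, 3, 3, 5]
j=2: a[2]=5 ≤ 5 → i=2, swap a[2],a[2] (no change) → [3, 5, 5, 5, 5, 6, 6, 5, 3, 3, 3, 3, 5]
j=3: a[3]=5 ≤ 5 → i=3, swap a[3],a[3] (no change) → [3, 5, 5, 5, 5, 6, 6, 5, 3, 3, 3, 3, 5]
j=4: a[4]=5 ≤ 5 → i=4, swap a[4],a[4] (no change) → [3, 5, 5, 5, 5, 6, 6, 5, 3, 3, 3, 3, 5]
j=5: a[5]=6 > 5 → no swap
j=6: a[6]=6 > 5 → no swap
j=7: a[7]=5 ≤ 5 → i=5, swap a[5],a[7] → [3, 5, 5, 5, 5, 5, 6, 6, 3, 3, 3, 3, 5]
j=8: a[8]=3 ≤ 5 → i=6, swap a[6],a[8] → [3, 5, 5, 5, 5, 5, 3, 6, 6, 3, 3, 3, 5]
j=9: a[9]=3 ≤ 5 → i=7, swap a[7],a[9] → [3, 5, 5, 5, 5, 5, 3, 3, 6, 6, 3, 3, 5]
j=10: a[10]=3 ≤ 5 → i=8, swap a[8],a[10] → [3, 5, 5, 5, 5, 5, 3, 3, 3, 6, 6, 3, 5]
j=11: a[11]=3 ≤ 5 → i=9, swap a[9],a[11] → [3, 5, 5, 5, 5, 5, 3, 3, 3, 3, 6, 6, 5]
final swap a[10],a[12] → [3, 5, 5, 5, 5, 5, 3, 3, 3, 3, 5, 6, 6]; return 10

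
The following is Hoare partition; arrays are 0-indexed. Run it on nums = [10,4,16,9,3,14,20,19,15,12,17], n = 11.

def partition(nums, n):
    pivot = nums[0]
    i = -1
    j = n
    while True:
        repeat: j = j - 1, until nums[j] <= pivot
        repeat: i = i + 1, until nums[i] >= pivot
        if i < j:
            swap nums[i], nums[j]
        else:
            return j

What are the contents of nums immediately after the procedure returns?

[3,4,9,16,10,14,20,19,15,12,17]

pivot = nums[0] = 10; i = -1, j = 11
j→4 (nums[4]=3≤10), i→0 (nums[0]=10≥10); i<j, swap → [3,4,16,9,10,14,20,19,15,12,17]
j→3 (nums[3]=9≤10), i→2 (nums[2]=16≥10); i<j, swap → [3,4,9,16,10,14,20,19,15,12,17]
j→2, i→3; i≥j, return j=2. nums = [3,4,9,16,10,14,20,19,15,12,17]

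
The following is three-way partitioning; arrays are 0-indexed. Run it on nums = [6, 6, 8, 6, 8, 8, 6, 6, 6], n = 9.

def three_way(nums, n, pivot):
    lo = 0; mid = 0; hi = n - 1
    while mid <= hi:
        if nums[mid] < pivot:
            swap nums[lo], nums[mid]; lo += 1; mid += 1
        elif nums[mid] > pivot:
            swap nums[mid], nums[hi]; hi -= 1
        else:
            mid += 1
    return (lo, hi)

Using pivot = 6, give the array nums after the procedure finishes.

lo=0 mid=0 hi=8
6=6: mid=1
6=6: mid=2
8>6: swap(2,8), hi=7 ⇒ [6, 6, 6, 6, 8, 8, 6, 6, 8]
6=6: mid=3
6=6: mid=4
8>6: swap(4,7), hi=6 ⇒ [6, 6, 6, 6, 6, 8, 6, 8, 8]
6=6: mid=5
8>6: swap(5,6), hi=5 ⇒ [6, 6, 6, 6, 6, 6, 8, 8, 8]
6=6: mid=6
done. lo=0 hi=5; nums=[6, 6, 6, 6, 6, 6, 8, 8, 8]

[6, 6, 6, 6, 6, 6, 8, 8, 8]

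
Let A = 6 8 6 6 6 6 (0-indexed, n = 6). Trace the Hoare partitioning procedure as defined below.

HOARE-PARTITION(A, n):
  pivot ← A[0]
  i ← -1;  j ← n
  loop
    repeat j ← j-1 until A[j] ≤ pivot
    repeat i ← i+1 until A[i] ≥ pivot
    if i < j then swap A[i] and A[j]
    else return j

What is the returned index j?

pivot = A[0] = 6; i = -1, j = 6
j→5 (A[5]=6≤6), i→0 (A[0]=6≥6); i<j, swap → 6 8 6 6 6 6
j→4 (A[4]=6≤6), i→1 (A[1]=8≥6); i<j, swap → 6 6 6 6 8 6
j→3 (A[3]=6≤6), i→2 (A[2]=6≥6); i<j, swap → 6 6 6 6 8 6
j→2, i→3; i≥j, return j=2. A = 6 6 6 6 8 6

2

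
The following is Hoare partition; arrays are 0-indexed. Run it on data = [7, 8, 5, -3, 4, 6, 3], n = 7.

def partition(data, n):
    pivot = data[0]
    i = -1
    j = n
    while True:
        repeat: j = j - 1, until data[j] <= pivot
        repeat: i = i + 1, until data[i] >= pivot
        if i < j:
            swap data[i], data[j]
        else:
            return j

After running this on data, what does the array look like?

pivot = data[0] = 7; i = -1, j = 7
j→6 (data[6]=3≤7), i→0 (data[0]=7≥7); i<j, swap → [3, 8, 5, -3, 4, 6, 7]
j→5 (data[5]=6≤7), i→1 (data[1]=8≥7); i<j, swap → [3, 6, 5, -3, 4, 8, 7]
j→4, i→5; i≥j, return j=4. data = [3, 6, 5, -3, 4, 8, 7]

[3, 6, 5, -3, 4, 8, 7]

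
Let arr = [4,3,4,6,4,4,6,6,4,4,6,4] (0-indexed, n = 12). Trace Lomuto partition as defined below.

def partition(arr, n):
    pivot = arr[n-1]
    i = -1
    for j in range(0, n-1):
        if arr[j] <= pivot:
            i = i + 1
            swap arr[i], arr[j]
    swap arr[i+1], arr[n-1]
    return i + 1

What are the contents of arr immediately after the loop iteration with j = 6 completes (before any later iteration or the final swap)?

pivot = arr[11] = 4; i = -1
j=0: arr[0]=4 ≤ 4 → i=0, swap arr[0],arr[0] (no change) → [4,3,4,6,4,4,6,6,4,4,6,4]
j=1: arr[1]=3 ≤ 4 → i=1, swap arr[1],arr[1] (no change) → [4,3,4,6,4,4,6,6,4,4,6,4]
j=2: arr[2]=4 ≤ 4 → i=2, swap arr[2],arr[2] (no change) → [4,3,4,6,4,4,6,6,4,4,6,4]
j=3: arr[3]=6 > 4 → no swap
j=4: arr[4]=4 ≤ 4 → i=3, swap arr[3],arr[4] → [4,3,4,4,6,4,6,6,4,4,6,4]
j=5: arr[5]=4 ≤ 4 → i=4, swap arr[4],arr[5] → [4,3,4,4,4,6,6,6,4,4,6,4]
j=6: arr[6]=6 > 4 → no swap
(after j=6) arr = [4,3,4,4,4,6,6,6,4,4,6,4]

[4,3,4,4,4,6,6,6,4,4,6,4]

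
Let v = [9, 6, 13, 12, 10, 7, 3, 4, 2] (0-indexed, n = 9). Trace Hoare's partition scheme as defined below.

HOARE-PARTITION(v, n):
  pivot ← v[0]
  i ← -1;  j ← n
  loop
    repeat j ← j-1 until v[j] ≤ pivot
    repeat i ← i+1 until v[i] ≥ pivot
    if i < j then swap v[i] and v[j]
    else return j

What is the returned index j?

pivot = v[0] = 9; i = -1, j = 9
j→8 (v[8]=2≤9), i→0 (v[0]=9≥9); i<j, swap → [2, 6, 13, 12, 10, 7, 3, 4, 9]
j→7 (v[7]=4≤9), i→2 (v[2]=13≥9); i<j, swap → [2, 6, 4, 12, 10, 7, 3, 13, 9]
j→6 (v[6]=3≤9), i→3 (v[3]=12≥9); i<j, swap → [2, 6, 4, 3, 10, 7, 12, 13, 9]
j→5 (v[5]=7≤9), i→4 (v[4]=10≥9); i<j, swap → [2, 6, 4, 3, 7, 10, 12, 13, 9]
j→4, i→5; i≥j, return j=4. v = [2, 6, 4, 3, 7, 10, 12, 13, 9]

4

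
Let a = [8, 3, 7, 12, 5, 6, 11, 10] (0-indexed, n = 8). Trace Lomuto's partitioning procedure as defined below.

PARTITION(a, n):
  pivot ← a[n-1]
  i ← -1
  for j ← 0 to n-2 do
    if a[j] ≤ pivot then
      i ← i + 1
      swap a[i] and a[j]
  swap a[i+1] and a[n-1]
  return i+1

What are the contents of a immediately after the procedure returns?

pivot=10, i=-1
j=0: 8≤10, i=0, swap(0,0) ⇒ [8, 3, 7, 12, 5, 6, 11, 10]
j=1: 3≤10, i=1, swap(1,1) ⇒ [8, 3, 7, 12, 5, 6, 11, 10]
j=2: 7≤10, i=2, swap(2,2) ⇒ [8, 3, 7, 12, 5, 6, 11, 10]
j=3: 12>10, skip
j=4: 5≤10, i=3, swap(3,4) ⇒ [8, 3, 7, 5, 12, 6, 11, 10]
j=5: 6≤10, i=4, swap(4,5) ⇒ [8, 3, 7, 5, 6, 12, 11, 10]
j=6: 11>10, skip
swap(5,7) ⇒ [8, 3, 7, 5, 6, 10, 11, 12]; return 5

[8, 3, 7, 5, 6, 10, 11, 12]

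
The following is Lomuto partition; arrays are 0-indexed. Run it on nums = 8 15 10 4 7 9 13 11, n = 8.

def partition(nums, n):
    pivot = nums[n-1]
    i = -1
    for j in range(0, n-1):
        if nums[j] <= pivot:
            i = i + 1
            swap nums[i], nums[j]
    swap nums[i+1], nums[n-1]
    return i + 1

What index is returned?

pivot=11, i=-1
j=0: 8≤11, i=0, swap(0,0) ⇒ 8 15 10 4 7 9 13 11
j=1: 15>11, skip
j=2: 10≤11, i=1, swap(1,2) ⇒ 8 10 15 4 7 9 13 11
j=3: 4≤11, i=2, swap(2,3) ⇒ 8 10 4 15 7 9 13 11
j=4: 7≤11, i=3, swap(3,4) ⇒ 8 10 4 7 15 9 13 11
j=5: 9≤11, i=4, swap(4,5) ⇒ 8 10 4 7 9 15 13 11
j=6: 13>11, skip
swap(5,7) ⇒ 8 10 4 7 9 11 13 15; return 5

5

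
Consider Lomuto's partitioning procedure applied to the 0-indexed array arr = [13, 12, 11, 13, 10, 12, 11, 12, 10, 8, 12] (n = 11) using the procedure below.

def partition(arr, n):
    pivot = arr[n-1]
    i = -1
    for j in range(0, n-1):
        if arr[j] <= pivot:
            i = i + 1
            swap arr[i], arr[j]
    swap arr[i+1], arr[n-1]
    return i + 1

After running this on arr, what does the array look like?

[12, 11, 10, 12, 11, 12, 10, 8, 12, 13, 13]

pivot=12, i=-1
j=0: 13>12, skip
j=1: 12≤12, i=0, swap(0,1) ⇒ [12, 13, 11, 13, 10, 12, 11, 12, 10, 8, 12]
j=2: 11≤12, i=1, swap(1,2) ⇒ [12, 11, 13, 13, 10, 12, 11, 12, 10, 8, 12]
j=3: 13>12, skip
j=4: 10≤12, i=2, swap(2,4) ⇒ [12, 11, 10, 13, 13, 12, 11, 12, 10, 8, 12]
j=5: 12≤12, i=3, swap(3,5) ⇒ [12, 11, 10, 12, 13, 13, 11, 12, 10, 8, 12]
j=6: 11≤12, i=4, swap(4,6) ⇒ [12, 11, 10, 12, 11, 13, 13, 12, 10, 8, 12]
j=7: 12≤12, i=5, swap(5,7) ⇒ [12, 11, 10, 12, 11, 12, 13, 13, 10, 8, 12]
j=8: 10≤12, i=6, swap(6,8) ⇒ [12, 11, 10, 12, 11, 12, 10, 13, 13, 8, 12]
j=9: 8≤12, i=7, swap(7,9) ⇒ [12, 11, 10, 12, 11, 12, 10, 8, 13, 13, 12]
swap(8,10) ⇒ [12, 11, 10, 12, 11, 12, 10, 8, 12, 13, 13]; return 8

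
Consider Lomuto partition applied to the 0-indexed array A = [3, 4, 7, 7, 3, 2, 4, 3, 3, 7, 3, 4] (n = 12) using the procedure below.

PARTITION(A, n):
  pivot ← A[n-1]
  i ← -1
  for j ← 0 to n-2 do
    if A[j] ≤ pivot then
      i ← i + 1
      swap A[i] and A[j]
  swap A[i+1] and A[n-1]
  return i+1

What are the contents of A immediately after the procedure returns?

[3, 4, 3, 2, 4, 3, 3, 3, 4, 7, 7, 7]

pivot = A[11] = 4; i = -1
j=0: A[0]=3 ≤ 4 → i=0, swap A[0],A[0] (no change) → [3, 4, 7, 7, 3, 2, 4, 3, 3, 7, 3, 4]
j=1: A[1]=4 ≤ 4 → i=1, swap A[1],A[1] (no change) → [3, 4, 7, 7, 3, 2, 4, 3, 3, 7, 3, 4]
j=2: A[2]=7 > 4 → no swap
j=3: A[3]=7 > 4 → no swap
j=4: A[4]=3 ≤ 4 → i=2, swap A[2],A[4] → [3, 4, 3, 7, 7, 2, 4, 3, 3, 7, 3, 4]
j=5: A[5]=2 ≤ 4 → i=3, swap A[3],A[5] → [3, 4, 3, 2, 7, 7, 4, 3, 3, 7, 3, 4]
j=6: A[6]=4 ≤ 4 → i=4, swap A[4],A[6] → [3, 4, 3, 2, 4, 7, 7, 3, 3, 7, 3, 4]
j=7: A[7]=3 ≤ 4 → i=5, swap A[5],A[7] → [3, 4, 3, 2, 4, 3, 7, 7, 3, 7, 3, 4]
j=8: A[8]=3 ≤ 4 → i=6, swap A[6],A[8] → [3, 4, 3, 2, 4, 3, 3, 7, 7, 7, 3, 4]
j=9: A[9]=7 > 4 → no swap
j=10: A[10]=3 ≤ 4 → i=7, swap A[7],A[10] → [3, 4, 3, 2, 4, 3, 3, 3, 7, 7, 7, 4]
final swap A[8],A[11] → [3, 4, 3, 2, 4, 3, 3, 3, 4, 7, 7, 7]; return 8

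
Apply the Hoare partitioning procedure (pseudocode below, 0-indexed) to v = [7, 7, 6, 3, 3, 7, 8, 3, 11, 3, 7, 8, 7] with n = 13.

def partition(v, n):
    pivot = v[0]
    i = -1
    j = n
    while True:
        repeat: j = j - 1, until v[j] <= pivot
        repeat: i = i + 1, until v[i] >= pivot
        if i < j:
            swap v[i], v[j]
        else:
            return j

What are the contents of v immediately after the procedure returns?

pivot = v[0] = 7; i = -1, j = 13
j→12 (v[12]=7≤7), i→0 (v[0]=7≥7); i<j, swap → [7, 7, 6, 3, 3, 7, 8, 3, 11, 3, 7, 8, 7]
j→10 (v[10]=7≤7), i→1 (v[1]=7≥7); i<j, swap → [7, 7, 6, 3, 3, 7, 8, 3, 11, 3, 7, 8, 7]
j→9 (v[9]=3≤7), i→5 (v[5]=7≥7); i<j, swap → [7, 7, 6, 3, 3, 3, 8, 3, 11, 7, 7, 8, 7]
j→7 (v[7]=3≤7), i→6 (v[6]=8≥7); i<j, swap → [7, 7, 6, 3, 3, 3, 3, 8, 11, 7, 7, 8, 7]
j→6, i→7; i≥j, return j=6. v = [7, 7, 6, 3, 3, 3, 3, 8, 11, 7, 7, 8, 7]

[7, 7, 6, 3, 3, 3, 3, 8, 11, 7, 7, 8, 7]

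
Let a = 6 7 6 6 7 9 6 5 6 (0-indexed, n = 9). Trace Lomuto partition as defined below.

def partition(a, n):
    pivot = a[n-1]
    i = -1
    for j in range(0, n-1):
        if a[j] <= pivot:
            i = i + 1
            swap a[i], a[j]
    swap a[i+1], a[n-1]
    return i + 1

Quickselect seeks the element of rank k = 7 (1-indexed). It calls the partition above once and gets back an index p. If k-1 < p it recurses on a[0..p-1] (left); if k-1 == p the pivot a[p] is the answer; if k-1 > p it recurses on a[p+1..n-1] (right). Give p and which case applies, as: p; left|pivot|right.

5; right

pivot = a[8] = 6; i = -1
j=0: a[0]=6 ≤ 6 → i=0, swap a[0],a[0] (no change) → 6 7 6 6 7 9 6 5 6
j=1: a[1]=7 > 6 → no swap
j=2: a[2]=6 ≤ 6 → i=1, swap a[1],a[2] → 6 6 7 6 7 9 6 5 6
j=3: a[3]=6 ≤ 6 → i=2, swap a[2],a[3] → 6 6 6 7 7 9 6 5 6
j=4: a[4]=7 > 6 → no swap
j=5: a[5]=9 > 6 → no swap
j=6: a[6]=6 ≤ 6 → i=3, swap a[3],a[6] → 6 6 6 6 7 9 7 5 6
j=7: a[7]=5 ≤ 6 → i=4, swap a[4],a[7] → 6 6 6 6 5 9 7 7 6
final swap a[5],a[8] → 6 6 6 6 5 6 7 7 9; return 5
p = 5; k-1 = 6 > 5 ⇒ right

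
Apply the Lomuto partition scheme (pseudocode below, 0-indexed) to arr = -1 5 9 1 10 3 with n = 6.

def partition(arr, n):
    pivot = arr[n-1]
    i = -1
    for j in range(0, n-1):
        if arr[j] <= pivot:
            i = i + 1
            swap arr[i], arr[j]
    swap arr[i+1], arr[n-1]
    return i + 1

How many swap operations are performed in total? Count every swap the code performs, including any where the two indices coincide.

pivot = arr[5] = 3; i = -1
j=0: arr[0]=-1 ≤ 3 → i=0, swap arr[0],arr[0] (no change) → -1 5 9 1 10 3
j=1: arr[1]=5 > 3 → no swap
j=2: arr[2]=9 > 3 → no swap
j=3: arr[3]=1 ≤ 3 → i=1, swap arr[1],arr[3] → -1 1 9 5 10 3
j=4: arr[4]=10 > 3 → no swap
final swap arr[2],arr[5] → -1 1 3 5 10 9; return 2

3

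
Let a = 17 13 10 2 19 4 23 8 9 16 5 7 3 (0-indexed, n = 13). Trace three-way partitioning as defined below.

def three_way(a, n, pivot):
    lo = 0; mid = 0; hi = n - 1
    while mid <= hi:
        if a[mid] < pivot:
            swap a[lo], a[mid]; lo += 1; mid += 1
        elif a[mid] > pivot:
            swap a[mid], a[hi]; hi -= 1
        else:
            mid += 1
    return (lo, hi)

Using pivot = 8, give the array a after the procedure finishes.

3 7 5 2 4 8 23 9 16 19 10 13 17

pivot = 8; lo=0, mid=0, hi=12
a[mid]=17>8: swap a[0],a[12]; hi=11 → 3 13 10 2 19 4 23 8 9 16 5 7 17
a[mid]=3<8: swap a[0],a[0]; lo=1,mid=1 → 3 13 10 2 19 4 23 8 9 16 5 7 17
a[mid]=13>8: swap a[1],a[11]; hi=10 → 3 7 10 2 19 4 23 8 9 16 5 13 17
a[mid]=7<8: swap a[1],a[1]; lo=2,mid=2 → 3 7 10 2 19 4 23 8 9 16 5 13 17
a[mid]=10>8: swap a[2],a[10]; hi=9 → 3 7 5 2 19 4 23 8 9 16 10 13 17
a[mid]=5<8: swap a[2],a[2]; lo=3,mid=3 → 3 7 5 2 19 4 23 8 9 16 10 13 17
a[mid]=2<8: swap a[3],a[3]; lo=4,mid=4 → 3 7 5 2 19 4 23 8 9 16 10 13 17
a[mid]=19>8: swap a[4],a[9]; hi=8 → 3 7 5 2 16 4 23 8 9 19 10 13 17
a[mid]=16>8: swap a[4],a[8]; hi=7 → 3 7 5 2 9 4 23 8 16 19 10 13 17
a[mid]=9>8: swap a[4],a[7]; hi=6 → 3 7 5 2 8 4 23 9 16 19 10 13 17
a[mid]=8=8: mid=5
a[mid]=4<8: swap a[4],a[5]; lo=5,mid=6 → 3 7 5 2 4 8 23 9 16 19 10 13 17
a[mid]=23>8: swap a[6],a[6]; hi=5 → 3 7 5 2 4 8 23 9 16 19 10 13 17
end: lo=5, hi=5; a = 3 7 5 2 4 8 23 9 16 19 10 13 17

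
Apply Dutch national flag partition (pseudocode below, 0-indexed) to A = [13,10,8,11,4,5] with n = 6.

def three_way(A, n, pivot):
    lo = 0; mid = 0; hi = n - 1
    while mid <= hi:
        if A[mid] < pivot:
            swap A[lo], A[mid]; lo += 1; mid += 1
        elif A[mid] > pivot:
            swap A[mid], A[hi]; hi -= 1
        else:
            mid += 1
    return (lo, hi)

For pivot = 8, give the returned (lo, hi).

pivot = 8; lo=0, mid=0, hi=5
A[mid]=13>8: swap A[0],A[5]; hi=4 → [5,10,8,11,4,13]
A[mid]=5<8: swap A[0],A[0]; lo=1,mid=1 → [5,10,8,11,4,13]
A[mid]=10>8: swap A[1],A[4]; hi=3 → [5,4,8,11,10,13]
A[mid]=4<8: swap A[1],A[1]; lo=2,mid=2 → [5,4,8,11,10,13]
A[mid]=8=8: mid=3
A[mid]=11>8: swap A[3],A[3]; hi=2 → [5,4,8,11,10,13]
end: lo=2, hi=2; A = [5,4,8,11,10,13]

(2, 2)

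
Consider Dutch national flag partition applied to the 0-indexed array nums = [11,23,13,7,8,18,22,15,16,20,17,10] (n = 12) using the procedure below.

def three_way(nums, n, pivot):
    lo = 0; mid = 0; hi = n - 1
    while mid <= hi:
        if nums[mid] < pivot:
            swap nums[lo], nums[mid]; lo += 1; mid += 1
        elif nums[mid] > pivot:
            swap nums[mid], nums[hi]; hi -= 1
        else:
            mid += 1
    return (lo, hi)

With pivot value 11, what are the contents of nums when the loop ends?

[10,8,7,11,18,22,15,16,20,17,13,23]

pivot = 11; lo=0, mid=0, hi=11
nums[mid]=11=11: mid=1
nums[mid]=23>11: swap nums[1],nums[11]; hi=10 → [11,10,13,7,8,18,22,15,16,20,17,23]
nums[mid]=10<11: swap nums[0],nums[1]; lo=1,mid=2 → [10,11,13,7,8,18,22,15,16,20,17,23]
nums[mid]=13>11: swap nums[2],nums[10]; hi=9 → [10,11,17,7,8,18,22,15,16,20,13,23]
nums[mid]=17>11: swap nums[2],nums[9]; hi=8 → [10,11,20,7,8,18,22,15,16,17,13,23]
nums[mid]=20>11: swap nums[2],nums[8]; hi=7 → [10,11,16,7,8,18,22,15,20,17,13,23]
nums[mid]=16>11: swap nums[2],nums[7]; hi=6 → [10,11,15,7,8,18,22,16,20,17,13,23]
nums[mid]=15>11: swap nums[2],nums[6]; hi=5 → [10,11,22,7,8,18,15,16,20,17,13,23]
nums[mid]=22>11: swap nums[2],nums[5]; hi=4 → [10,11,18,7,8,22,15,16,20,17,13,23]
nums[mid]=18>11: swap nums[2],nums[4]; hi=3 → [10,11,8,7,18,22,15,16,20,17,13,23]
nums[mid]=8<11: swap nums[1],nums[2]; lo=2,mid=3 → [10,8,11,7,18,22,15,16,20,17,13,23]
nums[mid]=7<11: swap nums[2],nums[3]; lo=3,mid=4 → [10,8,7,11,18,22,15,16,20,17,13,23]
end: lo=3, hi=3; nums = [10,8,7,11,18,22,15,16,20,17,13,23]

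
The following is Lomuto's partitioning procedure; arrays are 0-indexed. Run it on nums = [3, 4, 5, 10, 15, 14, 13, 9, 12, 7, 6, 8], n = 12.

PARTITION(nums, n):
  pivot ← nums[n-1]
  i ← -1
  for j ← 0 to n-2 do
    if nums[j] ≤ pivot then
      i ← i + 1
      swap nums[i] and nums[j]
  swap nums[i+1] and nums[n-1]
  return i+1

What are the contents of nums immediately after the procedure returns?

pivot = nums[11] = 8; i = -1
j=0: nums[0]=3 ≤ 8 → i=0, swap nums[0],nums[0] (no change) → [3, 4, 5, 10, 15, 14, 13, 9, 12, 7, 6, 8]
j=1: nums[1]=4 ≤ 8 → i=1, swap nums[1],nums[1] (no change) → [3, 4, 5, 10, 15, 14, 13, 9, 12, 7, 6, 8]
j=2: nums[2]=5 ≤ 8 → i=2, swap nums[2],nums[2] (no change) → [3, 4, 5, 10, 15, 14, 13, 9, 12, 7, 6, 8]
j=3: nums[3]=10 > 8 → no swap
j=4: nums[4]=15 > 8 → no swap
j=5: nums[5]=14 > 8 → no swap
j=6: nums[6]=13 > 8 → no swap
j=7: nums[7]=9 > 8 → no swap
j=8: nums[8]=12 > 8 → no swap
j=9: nums[9]=7 ≤ 8 → i=3, swap nums[3],nums[9] → [3, 4, 5, 7, 15, 14, 13, 9, 12, 10, 6, 8]
j=10: nums[10]=6 ≤ 8 → i=4, swap nums[4],nums[10] → [3, 4, 5, 7, 6, 14, 13, 9, 12, 10, 15, 8]
final swap nums[5],nums[11] → [3, 4, 5, 7, 6, 8, 13, 9, 12, 10, 15, 14]; return 5

[3, 4, 5, 7, 6, 8, 13, 9, 12, 10, 15, 14]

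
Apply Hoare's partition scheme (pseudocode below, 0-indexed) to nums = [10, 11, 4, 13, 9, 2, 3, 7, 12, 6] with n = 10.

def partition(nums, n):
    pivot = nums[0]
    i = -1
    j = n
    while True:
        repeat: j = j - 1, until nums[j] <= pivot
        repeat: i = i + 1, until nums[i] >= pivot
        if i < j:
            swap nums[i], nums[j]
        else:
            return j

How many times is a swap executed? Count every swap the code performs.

pivot = nums[0] = 10; i = -1, j = 10
j→9 (nums[9]=6≤10), i→0 (nums[0]=10≥10); i<j, swap → [6, 11, 4, 13, 9, 2, 3, 7, 12, 10]
j→7 (nums[7]=7≤10), i→1 (nums[1]=11≥10); i<j, swap → [6, 7, 4, 13, 9, 2, 3, 11, 12, 10]
j→6 (nums[6]=3≤10), i→3 (nums[3]=13≥10); i<j, swap → [6, 7, 4, 3, 9, 2, 13, 11, 12, 10]
j→5, i→6; i≥j, return j=5. nums = [6, 7, 4, 3, 9, 2, 13, 11, 12, 10]

3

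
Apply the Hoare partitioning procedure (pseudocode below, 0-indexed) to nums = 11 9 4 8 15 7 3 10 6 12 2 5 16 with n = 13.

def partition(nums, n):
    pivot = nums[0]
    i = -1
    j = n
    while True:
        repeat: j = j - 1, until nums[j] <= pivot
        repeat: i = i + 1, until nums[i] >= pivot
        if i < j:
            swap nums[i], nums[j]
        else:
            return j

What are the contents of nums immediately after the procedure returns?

pivot = nums[0] = 11; i = -1, j = 13
j→11 (nums[11]=5≤11), i→0 (nums[0]=11≥11); i<j, swap → 5 9 4 8 15 7 3 10 6 12 2 11 16
j→10 (nums[10]=2≤11), i→4 (nums[4]=15≥11); i<j, swap → 5 9 4 8 2 7 3 10 6 12 15 11 16
j→8, i→9; i≥j, return j=8. nums = 5 9 4 8 2 7 3 10 6 12 15 11 16

5 9 4 8 2 7 3 10 6 12 15 11 16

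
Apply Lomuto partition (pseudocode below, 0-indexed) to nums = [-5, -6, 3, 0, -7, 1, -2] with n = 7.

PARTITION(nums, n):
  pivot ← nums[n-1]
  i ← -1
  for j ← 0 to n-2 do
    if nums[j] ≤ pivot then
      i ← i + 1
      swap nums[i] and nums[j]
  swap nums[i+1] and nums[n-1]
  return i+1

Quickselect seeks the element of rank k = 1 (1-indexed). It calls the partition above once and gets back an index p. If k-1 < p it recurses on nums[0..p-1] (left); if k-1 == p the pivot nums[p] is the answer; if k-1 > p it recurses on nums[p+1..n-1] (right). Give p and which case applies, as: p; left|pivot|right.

3; left

pivot = nums[6] = -2; i = -1
j=0: nums[0]=-5 ≤ -2 → i=0, swap nums[0],nums[0] (no change) → [-5, -6, 3, 0, -7, 1, -2]
j=1: nums[1]=-6 ≤ -2 → i=1, swap nums[1],nums[1] (no change) → [-5, -6, 3, 0, -7, 1, -2]
j=2: nums[2]=3 > -2 → no swap
j=3: nums[3]=0 > -2 → no swap
j=4: nums[4]=-7 ≤ -2 → i=2, swap nums[2],nums[4] → [-5, -6, -7, 0, 3, 1, -2]
j=5: nums[5]=1 > -2 → no swap
final swap nums[3],nums[6] → [-5, -6, -7, -2, 3, 1, 0]; return 3
p = 3; k-1 = 0 < 3 ⇒ left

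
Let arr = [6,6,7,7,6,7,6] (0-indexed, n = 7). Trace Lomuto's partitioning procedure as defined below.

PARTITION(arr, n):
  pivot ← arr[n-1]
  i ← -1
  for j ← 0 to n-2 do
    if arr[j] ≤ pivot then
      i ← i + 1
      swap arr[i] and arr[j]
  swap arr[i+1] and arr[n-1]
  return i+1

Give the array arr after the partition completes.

[6,6,6,6,7,7,7]

pivot = arr[6] = 6; i = -1
j=0: arr[0]=6 ≤ 6 → i=0, swap arr[0],arr[0] (no change) → [6,6,7,7,6,7,6]
j=1: arr[1]=6 ≤ 6 → i=1, swap arr[1],arr[1] (no change) → [6,6,7,7,6,7,6]
j=2: arr[2]=7 > 6 → no swap
j=3: arr[3]=7 > 6 → no swap
j=4: arr[4]=6 ≤ 6 → i=2, swap arr[2],arr[4] → [6,6,6,7,7,7,6]
j=5: arr[5]=7 > 6 → no swap
final swap arr[3],arr[6] → [6,6,6,6,7,7,7]; return 3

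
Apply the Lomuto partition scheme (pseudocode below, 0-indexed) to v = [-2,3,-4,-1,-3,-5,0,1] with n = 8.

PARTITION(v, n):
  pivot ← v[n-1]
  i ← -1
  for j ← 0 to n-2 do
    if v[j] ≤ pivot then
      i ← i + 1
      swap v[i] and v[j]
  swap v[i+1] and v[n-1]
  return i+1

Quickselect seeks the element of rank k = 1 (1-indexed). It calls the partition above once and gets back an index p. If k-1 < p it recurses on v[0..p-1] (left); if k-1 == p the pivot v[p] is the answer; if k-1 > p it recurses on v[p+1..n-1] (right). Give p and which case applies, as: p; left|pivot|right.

6; left

pivot = v[7] = 1; i = -1
j=0: v[0]=-2 ≤ 1 → i=0, swap v[0],v[0] (no change) → [-2,3,-4,-1,-3,-5,0,1]
j=1: v[1]=3 > 1 → no swap
j=2: v[2]=-4 ≤ 1 → i=1, swap v[1],v[2] → [-2,-4,3,-1,-3,-5,0,1]
j=3: v[3]=-1 ≤ 1 → i=2, swap v[2],v[3] → [-2,-4,-1,3,-3,-5,0,1]
j=4: v[4]=-3 ≤ 1 → i=3, swap v[3],v[4] → [-2,-4,-1,-3,3,-5,0,1]
j=5: v[5]=-5 ≤ 1 → i=4, swap v[4],v[5] → [-2,-4,-1,-3,-5,3,0,1]
j=6: v[6]=0 ≤ 1 → i=5, swap v[5],v[6] → [-2,-4,-1,-3,-5,0,3,1]
final swap v[6],v[7] → [-2,-4,-1,-3,-5,0,1,3]; return 6
p = 6; k-1 = 0 < 6 ⇒ left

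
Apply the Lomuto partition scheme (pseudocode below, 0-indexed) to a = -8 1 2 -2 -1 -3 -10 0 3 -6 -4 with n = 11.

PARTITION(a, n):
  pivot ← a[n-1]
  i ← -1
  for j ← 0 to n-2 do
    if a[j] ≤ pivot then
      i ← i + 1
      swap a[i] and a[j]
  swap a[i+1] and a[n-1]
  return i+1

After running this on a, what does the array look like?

pivot=-4, i=-1
j=0: -8≤-4, i=0, swap(0,0) ⇒ -8 1 2 -2 -1 -3 -10 0 3 -6 -4
j=1: 1>-4, skip
j=2: 2>-4, skip
j=3: -2>-4, skip
j=4: -1>-4, skip
j=5: -3>-4, skip
j=6: -10≤-4, i=1, swap(1,6) ⇒ -8 -10 2 -2 -1 -3 1 0 3 -6 -4
j=7: 0>-4, skip
j=8: 3>-4, skip
j=9: -6≤-4, i=2, swap(2,9) ⇒ -8 -10 -6 -2 -1 -3 1 0 3 2 -4
swap(3,10) ⇒ -8 -10 -6 -4 -1 -3 1 0 3 2 -2; return 3

-8 -10 -6 -4 -1 -3 1 0 3 2 -2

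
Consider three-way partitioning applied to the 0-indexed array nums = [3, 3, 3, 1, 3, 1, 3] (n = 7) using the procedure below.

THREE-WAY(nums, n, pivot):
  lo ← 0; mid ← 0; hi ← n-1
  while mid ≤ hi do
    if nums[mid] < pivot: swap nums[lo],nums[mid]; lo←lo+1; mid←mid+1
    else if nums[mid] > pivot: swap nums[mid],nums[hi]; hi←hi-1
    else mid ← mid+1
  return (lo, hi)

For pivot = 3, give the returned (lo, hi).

(2, 6)

pivot = 3; lo=0, mid=0, hi=6
nums[mid]=3=3: mid=1
nums[mid]=3=3: mid=2
nums[mid]=3=3: mid=3
nums[mid]=1<3: swap nums[0],nums[3]; lo=1,mid=4 → [1, 3, 3, 3, 3, 1, 3]
nums[mid]=3=3: mid=5
nums[mid]=1<3: swap nums[1],nums[5]; lo=2,mid=6 → [1, 1, 3, 3, 3, 3, 3]
nums[mid]=3=3: mid=7
end: lo=2, hi=6; nums = [1, 1, 3, 3, 3, 3, 3]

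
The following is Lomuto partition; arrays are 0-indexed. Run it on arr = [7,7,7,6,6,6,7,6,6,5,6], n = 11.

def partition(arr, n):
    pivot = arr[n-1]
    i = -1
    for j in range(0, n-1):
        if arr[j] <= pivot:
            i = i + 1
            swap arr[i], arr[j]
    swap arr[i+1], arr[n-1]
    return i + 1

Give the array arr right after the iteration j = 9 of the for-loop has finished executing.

[6,6,6,6,6,5,7,7,7,7,6]

pivot = arr[10] = 6; i = -1
j=0: arr[0]=7 > 6 → no swap
j=1: arr[1]=7 > 6 → no swap
j=2: arr[2]=7 > 6 → no swap
j=3: arr[3]=6 ≤ 6 → i=0, swap arr[0],arr[3] → [6,7,7,7,6,6,7,6,6,5,6]
j=4: arr[4]=6 ≤ 6 → i=1, swap arr[1],arr[4] → [6,6,7,7,7,6,7,6,6,5,6]
j=5: arr[5]=6 ≤ 6 → i=2, swap arr[2],arr[5] → [6,6,6,7,7,7,7,6,6,5,6]
j=6: arr[6]=7 > 6 → no swap
j=7: arr[7]=6 ≤ 6 → i=3, swap arr[3],arr[7] → [6,6,6,6,7,7,7,7,6,5,6]
j=8: arr[8]=6 ≤ 6 → i=4, swap arr[4],arr[8] → [6,6,6,6,6,7,7,7,7,5,6]
j=9: arr[9]=5 ≤ 6 → i=5, swap arr[5],arr[9] → [6,6,6,6,6,5,7,7,7,7,6]
(after j=9) arr = [6,6,6,6,6,5,7,7,7,7,6]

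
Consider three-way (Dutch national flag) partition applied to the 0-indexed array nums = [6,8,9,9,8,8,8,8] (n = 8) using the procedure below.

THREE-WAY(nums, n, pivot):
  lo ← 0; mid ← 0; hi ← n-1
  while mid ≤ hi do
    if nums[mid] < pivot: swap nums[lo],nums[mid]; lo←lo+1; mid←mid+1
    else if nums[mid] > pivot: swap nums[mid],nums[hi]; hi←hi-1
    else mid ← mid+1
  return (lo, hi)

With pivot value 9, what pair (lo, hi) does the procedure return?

pivot = 9; lo=0, mid=0, hi=7
nums[mid]=6<9: swap nums[0],nums[0]; lo=1,mid=1 → [6,8,9,9,8,8,8,8]
nums[mid]=8<9: swap nums[1],nums[1]; lo=2,mid=2 → [6,8,9,9,8,8,8,8]
nums[mid]=9=9: mid=3
nums[mid]=9=9: mid=4
nums[mid]=8<9: swap nums[2],nums[4]; lo=3,mid=5 → [6,8,8,9,9,8,8,8]
nums[mid]=8<9: swap nums[3],nums[5]; lo=4,mid=6 → [6,8,8,8,9,9,8,8]
nums[mid]=8<9: swap nums[4],nums[6]; lo=5,mid=7 → [6,8,8,8,8,9,9,8]
nums[mid]=8<9: swap nums[5],nums[7]; lo=6,mid=8 → [6,8,8,8,8,8,9,9]
end: lo=6, hi=7; nums = [6,8,8,8,8,8,9,9]

(6, 7)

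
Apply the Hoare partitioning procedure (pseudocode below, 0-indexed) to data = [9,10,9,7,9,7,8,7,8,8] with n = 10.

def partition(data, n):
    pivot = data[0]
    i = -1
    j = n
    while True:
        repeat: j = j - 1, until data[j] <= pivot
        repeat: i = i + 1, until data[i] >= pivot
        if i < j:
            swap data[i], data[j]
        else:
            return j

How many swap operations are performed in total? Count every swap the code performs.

4

pivot = data[0] = 9; i = -1, j = 10
j→9 (data[9]=8≤9), i→0 (data[0]=9≥9); i<j, swap → [8,10,9,7,9,7,8,7,8,9]
j→8 (data[8]=8≤9), i→1 (data[1]=10≥9); i<j, swap → [8,8,9,7,9,7,8,7,10,9]
j→7 (data[7]=7≤9), i→2 (data[2]=9≥9); i<j, swap → [8,8,7,7,9,7,8,9,10,9]
j→6 (data[6]=8≤9), i→4 (data[4]=9≥9); i<j, swap → [8,8,7,7,8,7,9,9,10,9]
j→5, i→6; i≥j, return j=5. data = [8,8,7,7,8,7,9,9,10,9]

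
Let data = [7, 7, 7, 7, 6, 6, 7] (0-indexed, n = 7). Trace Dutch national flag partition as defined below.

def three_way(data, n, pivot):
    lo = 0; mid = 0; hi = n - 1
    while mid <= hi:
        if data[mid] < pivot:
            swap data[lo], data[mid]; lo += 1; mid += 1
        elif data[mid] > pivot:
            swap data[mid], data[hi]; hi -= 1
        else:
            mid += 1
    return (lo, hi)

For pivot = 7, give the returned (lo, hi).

(2, 6)

lo=0 mid=0 hi=6
7=7: mid=1
7=7: mid=2
7=7: mid=3
7=7: mid=4
6<7: swap(0,4), lo=1 mid=5 ⇒ [6, 7, 7, 7, 7, 6, 7]
6<7: swap(1,5), lo=2 mid=6 ⇒ [6, 6, 7, 7, 7, 7, 7]
7=7: mid=7
done. lo=2 hi=6; data=[6, 6, 7, 7, 7, 7, 7]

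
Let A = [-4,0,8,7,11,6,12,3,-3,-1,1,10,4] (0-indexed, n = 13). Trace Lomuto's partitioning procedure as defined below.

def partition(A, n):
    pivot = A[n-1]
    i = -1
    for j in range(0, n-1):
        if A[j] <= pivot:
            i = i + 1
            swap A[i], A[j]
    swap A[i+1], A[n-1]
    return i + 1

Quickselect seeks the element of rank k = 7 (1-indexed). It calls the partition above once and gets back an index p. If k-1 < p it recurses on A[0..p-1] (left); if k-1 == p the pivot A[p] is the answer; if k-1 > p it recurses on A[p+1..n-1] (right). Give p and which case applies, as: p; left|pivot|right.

pivot = A[12] = 4; i = -1
j=0: A[0]=-4 ≤ 4 → i=0, swap A[0],A[0] (no change) → [-4,0,8,7,11,6,12,3,-3,-1,1,10,4]
j=1: A[1]=0 ≤ 4 → i=1, swap A[1],A[1] (no change) → [-4,0,8,7,11,6,12,3,-3,-1,1,10,4]
j=2: A[2]=8 > 4 → no swap
j=3: A[3]=7 > 4 → no swap
j=4: A[4]=11 > 4 → no swap
j=5: A[5]=6 > 4 → no swap
j=6: A[6]=12 > 4 → no swap
j=7: A[7]=3 ≤ 4 → i=2, swap A[2],A[7] → [-4,0,3,7,11,6,12,8,-3,-1,1,10,4]
j=8: A[8]=-3 ≤ 4 → i=3, swap A[3],A[8] → [-4,0,3,-3,11,6,12,8,7,-1,1,10,4]
j=9: A[9]=-1 ≤ 4 → i=4, swap A[4],A[9] → [-4,0,3,-3,-1,6,12,8,7,11,1,10,4]
j=10: A[10]=1 ≤ 4 → i=5, swap A[5],A[10] → [-4,0,3,-3,-1,1,12,8,7,11,6,10,4]
j=11: A[11]=10 > 4 → no swap
final swap A[6],A[12] → [-4,0,3,-3,-1,1,4,8,7,11,6,10,12]; return 6
p = 6; k-1 = 6 == 6 ⇒ pivot

6; pivot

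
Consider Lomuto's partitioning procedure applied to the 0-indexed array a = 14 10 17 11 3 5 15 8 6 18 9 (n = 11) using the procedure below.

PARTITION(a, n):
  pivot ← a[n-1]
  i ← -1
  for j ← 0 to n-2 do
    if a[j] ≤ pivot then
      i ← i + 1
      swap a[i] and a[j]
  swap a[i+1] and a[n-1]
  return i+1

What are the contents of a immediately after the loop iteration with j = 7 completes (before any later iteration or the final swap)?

pivot = a[10] = 9; i = -1
j=0: a[0]=14 > 9 → no swap
j=1: a[1]=10 > 9 → no swap
j=2: a[2]=17 > 9 → no swap
j=3: a[3]=11 > 9 → no swap
j=4: a[4]=3 ≤ 9 → i=0, swap a[0],a[4] → 3 10 17 11 14 5 15 8 6 18 9
j=5: a[5]=5 ≤ 9 → i=1, swap a[1],a[5] → 3 5 17 11 14 10 15 8 6 18 9
j=6: a[6]=15 > 9 → no swap
j=7: a[7]=8 ≤ 9 → i=2, swap a[2],a[7] → 3 5 8 11 14 10 15 17 6 18 9
(after j=7) a = 3 5 8 11 14 10 15 17 6 18 9

3 5 8 11 14 10 15 17 6 18 9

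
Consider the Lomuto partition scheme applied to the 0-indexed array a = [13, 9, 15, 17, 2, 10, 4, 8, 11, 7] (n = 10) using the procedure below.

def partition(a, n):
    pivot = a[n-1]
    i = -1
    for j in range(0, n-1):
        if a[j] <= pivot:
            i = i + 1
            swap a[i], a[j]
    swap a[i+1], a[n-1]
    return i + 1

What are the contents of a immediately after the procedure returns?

pivot = a[9] = 7; i = -1
j=0: a[0]=13 > 7 → no swap
j=1: a[1]=9 > 7 → no swap
j=2: a[2]=15 > 7 → no swap
j=3: a[3]=17 > 7 → no swap
j=4: a[4]=2 ≤ 7 → i=0, swap a[0],a[4] → [2, 9, 15, 17, 13, 10, 4, 8, 11, 7]
j=5: a[5]=10 > 7 → no swap
j=6: a[6]=4 ≤ 7 → i=1, swap a[1],a[6] → [2, 4, 15, 17, 13, 10, 9, 8, 11, 7]
j=7: a[7]=8 > 7 → no swap
j=8: a[8]=11 > 7 → no swap
final swap a[2],a[9] → [2, 4, 7, 17, 13, 10, 9, 8, 11, 15]; return 2

[2, 4, 7, 17, 13, 10, 9, 8, 11, 15]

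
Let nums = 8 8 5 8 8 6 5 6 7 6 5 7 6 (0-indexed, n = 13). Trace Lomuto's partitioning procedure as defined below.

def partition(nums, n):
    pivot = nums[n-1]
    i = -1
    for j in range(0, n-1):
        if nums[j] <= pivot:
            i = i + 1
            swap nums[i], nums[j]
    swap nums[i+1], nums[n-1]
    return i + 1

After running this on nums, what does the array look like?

pivot=6, i=-1
j=0: 8>6, skip
j=1: 8>6, skip
j=2: 5≤6, i=0, swap(0,2) ⇒ 5 8 8 8 8 6 5 6 7 6 5 7 6
j=3: 8>6, skip
j=4: 8>6, skip
j=5: 6≤6, i=1, swap(1,5) ⇒ 5 6 8 8 8 8 5 6 7 6 5 7 6
j=6: 5≤6, i=2, swap(2,6) ⇒ 5 6 5 8 8 8 8 6 7 6 5 7 6
j=7: 6≤6, i=3, swap(3,7) ⇒ 5 6 5 6 8 8 8 8 7 6 5 7 6
j=8: 7>6, skip
j=9: 6≤6, i=4, swap(4,9) ⇒ 5 6 5 6 6 8 8 8 7 8 5 7 6
j=10: 5≤6, i=5, swap(5,10) ⇒ 5 6 5 6 6 5 8 8 7 8 8 7 6
j=11: 7>6, skip
swap(6,12) ⇒ 5 6 5 6 6 5 6 8 7 8 8 7 8; return 6

5 6 5 6 6 5 6 8 7 8 8 7 8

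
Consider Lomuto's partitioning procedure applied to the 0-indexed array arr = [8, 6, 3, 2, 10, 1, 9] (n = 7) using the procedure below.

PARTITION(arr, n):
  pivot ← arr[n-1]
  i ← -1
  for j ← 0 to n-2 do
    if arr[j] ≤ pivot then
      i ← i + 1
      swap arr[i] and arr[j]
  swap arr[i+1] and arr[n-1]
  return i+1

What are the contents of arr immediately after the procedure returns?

[8, 6, 3, 2, 1, 9, 10]

pivot = arr[6] = 9; i = -1
j=0: arr[0]=8 ≤ 9 → i=0, swap arr[0],arr[0] (no change) → [8, 6, 3, 2, 10, 1, 9]
j=1: arr[1]=6 ≤ 9 → i=1, swap arr[1],arr[1] (no change) → [8, 6, 3, 2, 10, 1, 9]
j=2: arr[2]=3 ≤ 9 → i=2, swap arr[2],arr[2] (no change) → [8, 6, 3, 2, 10, 1, 9]
j=3: arr[3]=2 ≤ 9 → i=3, swap arr[3],arr[3] (no change) → [8, 6, 3, 2, 10, 1, 9]
j=4: arr[4]=10 > 9 → no swap
j=5: arr[5]=1 ≤ 9 → i=4, swap arr[4],arr[5] → [8, 6, 3, 2, 1, 10, 9]
final swap arr[5],arr[6] → [8, 6, 3, 2, 1, 9, 10]; return 5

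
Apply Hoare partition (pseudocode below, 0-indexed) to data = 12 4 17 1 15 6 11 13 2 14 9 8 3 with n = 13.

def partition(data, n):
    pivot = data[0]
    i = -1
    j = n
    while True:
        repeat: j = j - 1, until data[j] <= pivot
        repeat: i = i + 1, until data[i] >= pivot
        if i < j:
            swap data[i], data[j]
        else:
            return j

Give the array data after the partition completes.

pivot = data[0] = 12; i = -1, j = 13
j→12 (data[12]=3≤12), i→0 (data[0]=12≥12); i<j, swap → 3 4 17 1 15 6 11 13 2 14 9 8 12
j→11 (data[11]=8≤12), i→2 (data[2]=17≥12); i<j, swap → 3 4 8 1 15 6 11 13 2 14 9 17 12
j→10 (data[10]=9≤12), i→4 (data[4]=15≥12); i<j, swap → 3 4 8 1 9 6 11 13 2 14 15 17 12
j→8 (data[8]=2≤12), i→7 (data[7]=13≥12); i<j, swap → 3 4 8 1 9 6 11 2 13 14 15 17 12
j→7, i→8; i≥j, return j=7. data = 3 4 8 1 9 6 11 2 13 14 15 17 12

3 4 8 1 9 6 11 2 13 14 15 17 12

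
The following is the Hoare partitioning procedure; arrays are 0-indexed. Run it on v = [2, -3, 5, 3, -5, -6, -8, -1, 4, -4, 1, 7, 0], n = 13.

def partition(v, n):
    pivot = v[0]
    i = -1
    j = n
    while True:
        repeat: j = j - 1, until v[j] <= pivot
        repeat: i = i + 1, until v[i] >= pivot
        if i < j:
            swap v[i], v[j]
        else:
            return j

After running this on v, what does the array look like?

[0, -3, 1, -4, -5, -6, -8, -1, 4, 3, 5, 7, 2]

pivot = v[0] = 2; i = -1, j = 13
j→12 (v[12]=0≤2), i→0 (v[0]=2≥2); i<j, swap → [0, -3, 5, 3, -5, -6, -8, -1, 4, -4, 1, 7, 2]
j→10 (v[10]=1≤2), i→2 (v[2]=5≥2); i<j, swap → [0, -3, 1, 3, -5, -6, -8, -1, 4, -4, 5, 7, 2]
j→9 (v[9]=-4≤2), i→3 (v[3]=3≥2); i<j, swap → [0, -3, 1, -4, -5, -6, -8, -1, 4, 3, 5, 7, 2]
j→7, i→8; i≥j, return j=7. v = [0, -3, 1, -4, -5, -6, -8, -1, 4, 3, 5, 7, 2]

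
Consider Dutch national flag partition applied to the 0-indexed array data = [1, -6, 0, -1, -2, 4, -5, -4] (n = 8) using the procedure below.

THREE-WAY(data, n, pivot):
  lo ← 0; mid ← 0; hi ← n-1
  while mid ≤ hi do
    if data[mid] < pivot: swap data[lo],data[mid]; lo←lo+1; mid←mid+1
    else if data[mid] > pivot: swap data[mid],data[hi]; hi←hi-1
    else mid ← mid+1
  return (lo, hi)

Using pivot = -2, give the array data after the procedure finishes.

[-4, -6, -5, -2, 4, -1, 0, 1]

pivot = -2; lo=0, mid=0, hi=7
data[mid]=1>-2: swap data[0],data[7]; hi=6 → [-4, -6, 0, -1, -2, 4, -5, 1]
data[mid]=-4<-2: swap data[0],data[0]; lo=1,mid=1 → [-4, -6, 0, -1, -2, 4, -5, 1]
data[mid]=-6<-2: swap data[1],data[1]; lo=2,mid=2 → [-4, -6, 0, -1, -2, 4, -5, 1]
data[mid]=0>-2: swap data[2],data[6]; hi=5 → [-4, -6, -5, -1, -2, 4, 0, 1]
data[mid]=-5<-2: swap data[2],data[2]; lo=3,mid=3 → [-4, -6, -5, -1, -2, 4, 0, 1]
data[mid]=-1>-2: swap data[3],data[5]; hi=4 → [-4, -6, -5, 4, -2, -1, 0, 1]
data[mid]=4>-2: swap data[3],data[4]; hi=3 → [-4, -6, -5, -2, 4, -1, 0, 1]
data[mid]=-2=-2: mid=4
end: lo=3, hi=3; data = [-4, -6, -5, -2, 4, -1, 0, 1]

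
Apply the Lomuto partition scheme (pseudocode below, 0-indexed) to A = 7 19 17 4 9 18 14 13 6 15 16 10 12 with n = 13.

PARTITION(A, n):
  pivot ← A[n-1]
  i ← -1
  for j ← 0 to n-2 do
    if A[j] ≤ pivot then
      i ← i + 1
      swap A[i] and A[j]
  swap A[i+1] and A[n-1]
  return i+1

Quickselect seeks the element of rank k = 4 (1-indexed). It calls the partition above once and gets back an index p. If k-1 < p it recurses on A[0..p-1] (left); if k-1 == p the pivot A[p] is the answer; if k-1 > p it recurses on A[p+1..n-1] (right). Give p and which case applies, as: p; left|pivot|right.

pivot=12, i=-1
j=0: 7≤12, i=0, swap(0,0) ⇒ 7 19 17 4 9 18 14 13 6 15 16 10 12
j=1: 19>12, skip
j=2: 17>12, skip
j=3: 4≤12, i=1, swap(1,3) ⇒ 7 4 17 19 9 18 14 13 6 15 16 10 12
j=4: 9≤12, i=2, swap(2,4) ⇒ 7 4 9 19 17 18 14 13 6 15 16 10 12
j=5: 18>12, skip
j=6: 14>12, skip
j=7: 13>12, skip
j=8: 6≤12, i=3, swap(3,8) ⇒ 7 4 9 6 17 18 14 13 19 15 16 10 12
j=9: 15>12, skip
j=10: 16>12, skip
j=11: 10≤12, i=4, swap(4,11) ⇒ 7 4 9 6 10 18 14 13 19 15 16 17 12
swap(5,12) ⇒ 7 4 9 6 10 12 14 13 19 15 16 17 18; return 5
p = 5; k-1 = 3 < 5 ⇒ left

5; left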